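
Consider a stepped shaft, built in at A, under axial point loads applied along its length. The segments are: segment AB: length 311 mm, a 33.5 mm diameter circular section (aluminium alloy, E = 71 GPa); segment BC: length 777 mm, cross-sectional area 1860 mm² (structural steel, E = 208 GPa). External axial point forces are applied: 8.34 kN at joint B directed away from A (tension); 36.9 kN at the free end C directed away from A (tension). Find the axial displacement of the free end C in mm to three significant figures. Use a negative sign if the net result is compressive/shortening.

0.299 mm

Internal axial forces (sectioning from the free end, tension +): N_BC = 36.9 kN, N_AB = 45.24 kN.
A_AB = 881.4 mm².
δ_AB = 45240·311/(881.4·71000) = 0.2248 mm
δ_BC = 36900·777/(1860·208000) = 0.07411 mm
δ = Σδ_i = 0.2989 mm.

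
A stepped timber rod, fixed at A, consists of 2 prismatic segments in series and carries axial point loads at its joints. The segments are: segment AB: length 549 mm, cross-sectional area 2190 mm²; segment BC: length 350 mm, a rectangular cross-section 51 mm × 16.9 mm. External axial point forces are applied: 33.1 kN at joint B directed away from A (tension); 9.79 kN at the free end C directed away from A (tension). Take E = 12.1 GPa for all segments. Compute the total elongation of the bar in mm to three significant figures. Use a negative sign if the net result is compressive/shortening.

Internal axial forces (sectioning from the free end, tension +): N_BC = 9.79 kN, N_AB = 42.89 kN.
A_BC = 861.9 mm².
δ_AB = 42890·549/(2190·12100) = 0.8886 mm
δ_BC = 9790·350/(861.9·12100) = 0.3286 mm
δ = Σδ_i = 1.217 mm.

1.22 mm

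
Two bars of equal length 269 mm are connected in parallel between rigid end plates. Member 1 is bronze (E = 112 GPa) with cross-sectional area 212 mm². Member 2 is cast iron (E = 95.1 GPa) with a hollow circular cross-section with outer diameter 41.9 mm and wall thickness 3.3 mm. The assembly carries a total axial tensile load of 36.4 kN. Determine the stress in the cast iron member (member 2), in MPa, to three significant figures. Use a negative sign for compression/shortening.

A_2 = 400.2 mm².
Equal strain + equilibrium ⇒ each member carries load in proportion to AE: A₁E₁ = 23740000 N, A₂E₂ = 38060000 N, ΣAE = 61800000 N.
σ₂ = P·E₂/ΣAE = 36400·95100/61800000 = 56.01 MPa.

56.0 MPa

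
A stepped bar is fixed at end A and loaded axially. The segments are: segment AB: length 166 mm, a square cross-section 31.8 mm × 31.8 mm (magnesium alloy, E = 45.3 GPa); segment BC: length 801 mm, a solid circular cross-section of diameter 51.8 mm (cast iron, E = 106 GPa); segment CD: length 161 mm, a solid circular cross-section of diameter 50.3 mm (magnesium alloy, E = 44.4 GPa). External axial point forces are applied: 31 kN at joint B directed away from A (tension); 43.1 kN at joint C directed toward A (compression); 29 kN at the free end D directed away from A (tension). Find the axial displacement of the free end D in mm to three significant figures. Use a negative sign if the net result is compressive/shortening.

Internal axial forces (sectioning from the free end, tension +): N_CD = 29 kN, N_BC = -14.1 kN, N_AB = 16.9 kN.
A_AB = 1011 mm².
A_BC = 2107 mm².
A_CD = 1987 mm².
δ_AB = 16900·166/(1011·45300) = 0.06124 mm
δ_BC = -14100·801/(2107·106000) = -0.05056 mm
δ_CD = 29000·161/(1987·44400) = 0.05292 mm
δ = Σδ_i = 0.0636 mm.

0.0636 mm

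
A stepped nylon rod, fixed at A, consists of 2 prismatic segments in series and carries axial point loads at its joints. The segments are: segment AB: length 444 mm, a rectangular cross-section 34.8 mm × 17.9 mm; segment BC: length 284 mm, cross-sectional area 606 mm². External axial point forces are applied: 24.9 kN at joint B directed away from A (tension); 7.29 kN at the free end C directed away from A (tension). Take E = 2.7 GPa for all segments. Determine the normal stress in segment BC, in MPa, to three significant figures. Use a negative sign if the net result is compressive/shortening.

12.0 MPa

Internal axial forces (sectioning from the free end, tension +): N_BC = 7.29 kN, N_AB = 32.19 kN.
σ_BC = N_BC/A_BC = 7290/606 = 12.03 MPa.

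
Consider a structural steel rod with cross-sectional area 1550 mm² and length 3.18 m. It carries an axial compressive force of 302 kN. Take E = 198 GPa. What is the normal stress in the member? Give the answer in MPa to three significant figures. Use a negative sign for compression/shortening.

σ = N/A = -302000/1550 = -194.8 MPa.

-195 MPa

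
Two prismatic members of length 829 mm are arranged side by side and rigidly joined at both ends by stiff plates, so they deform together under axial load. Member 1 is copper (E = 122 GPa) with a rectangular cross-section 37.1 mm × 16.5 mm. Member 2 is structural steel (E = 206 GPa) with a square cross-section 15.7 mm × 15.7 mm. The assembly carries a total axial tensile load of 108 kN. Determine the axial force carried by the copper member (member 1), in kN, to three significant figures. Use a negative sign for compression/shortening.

64.3 kN

A_1 = 612.1 mm².
A_2 = 246.5 mm².
Equal strain + equilibrium ⇒ each member carries load in proportion to AE: A₁E₁ = 74680000 N, A₂E₂ = 50780000 N, ΣAE = 125500000 N.
F₁ = P·A₁E₁/ΣAE = 108000·74680000/125500000 = 64290 N.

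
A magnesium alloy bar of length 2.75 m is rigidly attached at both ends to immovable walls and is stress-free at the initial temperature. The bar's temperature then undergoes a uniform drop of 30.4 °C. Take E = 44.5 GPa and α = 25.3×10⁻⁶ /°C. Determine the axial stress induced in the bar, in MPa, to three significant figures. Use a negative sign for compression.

Free thermal expansion αLΔT = 25.3e-6 · 2750 · -30.4 = -2.115 mm.
The walls impose strain ε = −(-2.115)/2750 = 7.6912e-04; σ = Eε = 44500 · 7.6912e-04 = 34.23 MPa.

34.2 MPa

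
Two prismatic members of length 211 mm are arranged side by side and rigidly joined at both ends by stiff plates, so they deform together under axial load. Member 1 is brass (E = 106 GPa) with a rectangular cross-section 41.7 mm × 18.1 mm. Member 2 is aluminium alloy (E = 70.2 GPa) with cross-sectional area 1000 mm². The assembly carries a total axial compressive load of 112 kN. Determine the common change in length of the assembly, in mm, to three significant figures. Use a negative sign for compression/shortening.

A_1 = 754.8 mm².
Equal strain + equilibrium ⇒ each member carries load in proportion to AE: A₁E₁ = 80010000 N, A₂E₂ = 70200000 N, ΣAE = 150200000 N.
δ = PL/ΣAE = -112000·211/150200000 = -0.1573 mm.

-0.157 mm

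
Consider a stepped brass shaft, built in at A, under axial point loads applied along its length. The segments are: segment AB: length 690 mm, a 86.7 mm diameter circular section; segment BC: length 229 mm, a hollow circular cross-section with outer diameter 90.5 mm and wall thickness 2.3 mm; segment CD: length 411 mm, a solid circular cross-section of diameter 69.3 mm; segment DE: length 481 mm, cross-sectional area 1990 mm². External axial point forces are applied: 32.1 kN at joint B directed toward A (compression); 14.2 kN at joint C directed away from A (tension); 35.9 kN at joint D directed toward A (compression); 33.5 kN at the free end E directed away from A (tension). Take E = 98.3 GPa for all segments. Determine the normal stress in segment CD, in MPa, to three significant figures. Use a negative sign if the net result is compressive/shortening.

Internal axial forces (sectioning from the free end, tension +): N_DE = 33.5 kN, N_CD = -2.4 kN, N_BC = 11.8 kN, N_AB = -20.3 kN.
A_CD = 3772 mm².
σ_CD = N_CD/A_CD = -2400/3772 = -0.6363 MPa.

-0.636 MPa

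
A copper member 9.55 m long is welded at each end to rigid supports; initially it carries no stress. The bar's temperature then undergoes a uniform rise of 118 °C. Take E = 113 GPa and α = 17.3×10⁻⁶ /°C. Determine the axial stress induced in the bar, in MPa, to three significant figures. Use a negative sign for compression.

Free thermal expansion αLΔT = 17.3e-6 · 9550 · 118 = 19.5 mm.
The walls impose strain ε = −(19.5)/9550 = -2.0414e-03; σ = Eε = 113000 · -2.0414e-03 = -230.7 MPa.

-231 MPa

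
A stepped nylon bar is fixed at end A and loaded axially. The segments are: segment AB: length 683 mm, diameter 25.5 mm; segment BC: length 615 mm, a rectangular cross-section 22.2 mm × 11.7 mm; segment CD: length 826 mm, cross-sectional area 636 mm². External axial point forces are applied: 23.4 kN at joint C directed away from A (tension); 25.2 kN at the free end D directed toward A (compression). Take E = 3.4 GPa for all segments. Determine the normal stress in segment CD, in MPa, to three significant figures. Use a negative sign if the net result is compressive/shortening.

-39.6 MPa

Internal axial forces (sectioning from the free end, tension +): N_CD = -25.2 kN, N_BC = -1.8 kN, N_AB = -1.8 kN.
σ_CD = N_CD/A_CD = -25200/636 = -39.62 MPa.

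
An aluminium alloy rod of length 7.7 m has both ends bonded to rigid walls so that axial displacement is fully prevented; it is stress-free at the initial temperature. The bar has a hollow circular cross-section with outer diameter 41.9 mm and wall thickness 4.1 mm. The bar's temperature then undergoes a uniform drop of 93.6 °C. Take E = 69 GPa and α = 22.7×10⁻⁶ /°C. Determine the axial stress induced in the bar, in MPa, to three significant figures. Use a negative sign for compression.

147 MPa

Free thermal expansion αLΔT = 22.7e-6 · 7700 · -93.6 = -16.36 mm.
The walls impose strain ε = −(-16.36)/7700 = 2.1247e-03; σ = Eε = 69000 · 2.1247e-03 = 146.6 MPa.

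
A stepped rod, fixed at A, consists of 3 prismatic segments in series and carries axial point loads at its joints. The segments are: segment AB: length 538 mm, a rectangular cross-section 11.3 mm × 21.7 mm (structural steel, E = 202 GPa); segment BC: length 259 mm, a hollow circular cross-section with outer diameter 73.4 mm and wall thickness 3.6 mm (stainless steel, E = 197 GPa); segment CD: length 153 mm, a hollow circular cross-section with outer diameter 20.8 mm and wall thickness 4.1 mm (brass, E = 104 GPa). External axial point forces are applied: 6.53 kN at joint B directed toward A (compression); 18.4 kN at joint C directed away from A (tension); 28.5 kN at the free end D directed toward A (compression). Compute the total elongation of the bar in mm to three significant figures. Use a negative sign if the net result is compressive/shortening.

Internal axial forces (sectioning from the free end, tension +): N_CD = -28.5 kN, N_BC = -10.1 kN, N_AB = -16.63 kN.
A_AB = 245.2 mm².
A_BC = 789.4 mm².
A_CD = 215.1 mm².
δ_AB = -16630·538/(245.2·202000) = -0.1806 mm
δ_BC = -10100·259/(789.4·197000) = -0.01682 mm
δ_CD = -28500·153/(215.1·104000) = -0.1949 mm
δ = Σδ_i = -0.3924 mm.

-0.392 mm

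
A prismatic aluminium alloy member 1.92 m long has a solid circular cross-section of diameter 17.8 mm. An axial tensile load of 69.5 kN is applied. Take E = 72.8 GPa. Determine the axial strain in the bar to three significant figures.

A = 248.8 mm².
σ = N/A = 279.3 MPa; ε = σ/E = 279.3/72800 = 3.836e-03.

0.00384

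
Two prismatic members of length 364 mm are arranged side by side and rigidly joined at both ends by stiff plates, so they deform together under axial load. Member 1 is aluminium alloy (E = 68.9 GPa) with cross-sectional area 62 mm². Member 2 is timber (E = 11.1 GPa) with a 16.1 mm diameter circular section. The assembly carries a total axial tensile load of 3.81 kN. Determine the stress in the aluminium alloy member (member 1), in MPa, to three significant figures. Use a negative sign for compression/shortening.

40.2 MPa

A_2 = 203.6 mm².
Equal strain + equilibrium ⇒ each member carries load in proportion to AE: A₁E₁ = 4272000 N, A₂E₂ = 2260000 N, ΣAE = 6532000 N.
σ₁ = P·E₁/ΣAE = 3810·68900/6532000 = 40.19 MPa.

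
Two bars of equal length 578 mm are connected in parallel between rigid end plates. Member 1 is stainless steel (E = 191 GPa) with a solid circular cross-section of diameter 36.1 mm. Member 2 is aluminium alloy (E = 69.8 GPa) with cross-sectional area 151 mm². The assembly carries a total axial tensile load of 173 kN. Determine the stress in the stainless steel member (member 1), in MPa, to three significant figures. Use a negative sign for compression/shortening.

160 MPa

A_1 = 1024 mm².
Equal strain + equilibrium ⇒ each member carries load in proportion to AE: A₁E₁ = 195500000 N, A₂E₂ = 10540000 N, ΣAE = 206000000 N.
σ₁ = P·E₁/ΣAE = 173000·191000/206000000 = 160.4 MPa.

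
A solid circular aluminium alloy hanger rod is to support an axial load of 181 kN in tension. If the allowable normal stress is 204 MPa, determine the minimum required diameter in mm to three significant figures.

Required area A ≥ P/σ_allow = 181000/204 = 887.3 mm².
For a solid circular section, d ≥ √(4A/π) = 33.61 mm.

33.6 mm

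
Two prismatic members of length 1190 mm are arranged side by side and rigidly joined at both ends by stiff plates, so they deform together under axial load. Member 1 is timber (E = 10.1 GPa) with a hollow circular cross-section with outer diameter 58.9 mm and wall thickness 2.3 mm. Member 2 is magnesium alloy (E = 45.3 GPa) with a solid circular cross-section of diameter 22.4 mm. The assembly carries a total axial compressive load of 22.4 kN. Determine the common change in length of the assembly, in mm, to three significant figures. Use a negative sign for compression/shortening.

A_1 = 409 mm².
A_2 = 394.1 mm².
Equal strain + equilibrium ⇒ each member carries load in proportion to AE: A₁E₁ = 4131000 N, A₂E₂ = 17850000 N, ΣAE = 21980000 N.
δ = PL/ΣAE = -22400·1190/21980000 = -1.213 mm.

-1.21 mm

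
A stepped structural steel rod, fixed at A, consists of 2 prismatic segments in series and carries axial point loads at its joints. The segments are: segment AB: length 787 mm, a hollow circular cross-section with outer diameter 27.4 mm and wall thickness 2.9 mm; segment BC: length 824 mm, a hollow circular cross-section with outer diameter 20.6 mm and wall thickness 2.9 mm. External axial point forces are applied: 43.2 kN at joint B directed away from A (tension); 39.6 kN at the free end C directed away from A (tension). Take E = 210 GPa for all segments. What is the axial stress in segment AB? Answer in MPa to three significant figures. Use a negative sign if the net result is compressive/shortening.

Internal axial forces (sectioning from the free end, tension +): N_BC = 39.6 kN, N_AB = 82.8 kN.
A_AB = 223.2 mm².
σ_AB = N_AB/A_AB = 82800/223.2 = 371 MPa.

371 MPa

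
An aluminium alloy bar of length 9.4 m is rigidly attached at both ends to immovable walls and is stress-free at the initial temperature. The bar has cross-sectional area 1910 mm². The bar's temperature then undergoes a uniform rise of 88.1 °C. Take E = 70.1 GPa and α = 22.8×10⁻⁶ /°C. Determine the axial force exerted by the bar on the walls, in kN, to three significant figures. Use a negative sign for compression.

-269 kN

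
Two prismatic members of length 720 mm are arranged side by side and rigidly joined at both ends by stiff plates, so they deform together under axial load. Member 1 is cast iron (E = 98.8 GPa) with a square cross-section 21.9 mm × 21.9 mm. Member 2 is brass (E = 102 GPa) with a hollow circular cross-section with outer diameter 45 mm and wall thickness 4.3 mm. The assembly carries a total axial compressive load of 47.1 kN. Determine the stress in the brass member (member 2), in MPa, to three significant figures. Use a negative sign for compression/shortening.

A_1 = 479.6 mm².
A_2 = 549.8 mm².
Equal strain + equilibrium ⇒ each member carries load in proportion to AE: A₁E₁ = 47390000 N, A₂E₂ = 56080000 N, ΣAE = 103500000 N.
σ₂ = P·E₂/ΣAE = -47100·102000/103500000 = -46.43 MPa.

-46.4 MPa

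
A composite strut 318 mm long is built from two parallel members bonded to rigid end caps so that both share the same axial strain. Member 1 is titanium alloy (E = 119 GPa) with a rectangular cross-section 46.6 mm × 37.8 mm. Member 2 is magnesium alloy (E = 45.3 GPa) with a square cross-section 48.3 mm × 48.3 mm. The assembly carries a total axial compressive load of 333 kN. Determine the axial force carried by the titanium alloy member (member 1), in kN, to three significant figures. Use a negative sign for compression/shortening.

A_1 = 1761 mm².
A_2 = 2333 mm².
Equal strain + equilibrium ⇒ each member carries load in proportion to AE: A₁E₁ = 209600000 N, A₂E₂ = 105700000 N, ΣAE = 315300000 N.
F₁ = P·A₁E₁/ΣAE = -333000·209600000/315300000 = -221400 N.

-221 kN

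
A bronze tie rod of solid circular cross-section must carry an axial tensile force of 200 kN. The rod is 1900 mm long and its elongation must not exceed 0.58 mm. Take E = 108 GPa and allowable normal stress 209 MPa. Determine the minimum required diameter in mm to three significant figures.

Required area A ≥ P/σ_allow = 200000/209 = 956.9 mm².
For a solid circular section, d ≥ √(4A/π) = 34.91 mm.
Elongation limit: A ≥ PL/(Eδ_allow) = 200000·1900/(108000·0.58) = 6066 mm² ⇒ d ≥ 87.89 mm.
The elongation limit governs.

87.9 mm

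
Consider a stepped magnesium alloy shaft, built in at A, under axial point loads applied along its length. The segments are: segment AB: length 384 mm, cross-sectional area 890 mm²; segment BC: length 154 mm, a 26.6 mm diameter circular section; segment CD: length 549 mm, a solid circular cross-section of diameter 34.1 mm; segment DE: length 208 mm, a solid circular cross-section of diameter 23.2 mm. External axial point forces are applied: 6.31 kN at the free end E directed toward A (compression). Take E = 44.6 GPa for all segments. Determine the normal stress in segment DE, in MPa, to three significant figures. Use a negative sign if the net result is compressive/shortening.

-14.9 MPa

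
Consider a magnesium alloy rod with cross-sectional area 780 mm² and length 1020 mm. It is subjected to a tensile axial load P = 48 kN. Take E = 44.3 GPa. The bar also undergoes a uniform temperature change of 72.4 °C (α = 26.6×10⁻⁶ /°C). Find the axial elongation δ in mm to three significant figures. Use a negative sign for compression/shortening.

δ_mech = NL/(AE) = 48000·1020/(780·44300) = 1.417 mm.
δ_thermal = αLΔT = 26.6e-6·1020·72.4 = 1.964 mm.
δ = δ_mech + δ_thermal = 3.381 mm.

3.38 mm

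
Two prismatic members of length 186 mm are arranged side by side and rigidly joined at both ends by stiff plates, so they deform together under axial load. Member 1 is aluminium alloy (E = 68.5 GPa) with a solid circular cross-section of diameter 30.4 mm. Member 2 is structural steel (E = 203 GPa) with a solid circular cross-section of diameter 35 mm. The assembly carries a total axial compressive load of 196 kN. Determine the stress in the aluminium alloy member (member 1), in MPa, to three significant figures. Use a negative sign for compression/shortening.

-54.8 MPa

A_1 = 725.8 mm².
A_2 = 962.1 mm².
Equal strain + equilibrium ⇒ each member carries load in proportion to AE: A₁E₁ = 49720000 N, A₂E₂ = 195300000 N, ΣAE = 245000000 N.
σ₁ = P·E₁/ΣAE = -196000·68500/245000000 = -54.79 MPa.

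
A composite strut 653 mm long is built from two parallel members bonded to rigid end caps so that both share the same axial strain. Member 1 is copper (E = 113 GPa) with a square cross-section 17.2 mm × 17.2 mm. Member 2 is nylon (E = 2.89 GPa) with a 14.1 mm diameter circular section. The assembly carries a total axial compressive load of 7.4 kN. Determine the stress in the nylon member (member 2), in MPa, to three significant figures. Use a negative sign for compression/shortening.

-0.631 MPa

A_1 = 295.8 mm².
A_2 = 156.1 mm².
Equal strain + equilibrium ⇒ each member carries load in proportion to AE: A₁E₁ = 33430000 N, A₂E₂ = 451300 N, ΣAE = 33880000 N.
σ₂ = P·E₂/ΣAE = -7400·2890/33880000 = -0.6312 MPa.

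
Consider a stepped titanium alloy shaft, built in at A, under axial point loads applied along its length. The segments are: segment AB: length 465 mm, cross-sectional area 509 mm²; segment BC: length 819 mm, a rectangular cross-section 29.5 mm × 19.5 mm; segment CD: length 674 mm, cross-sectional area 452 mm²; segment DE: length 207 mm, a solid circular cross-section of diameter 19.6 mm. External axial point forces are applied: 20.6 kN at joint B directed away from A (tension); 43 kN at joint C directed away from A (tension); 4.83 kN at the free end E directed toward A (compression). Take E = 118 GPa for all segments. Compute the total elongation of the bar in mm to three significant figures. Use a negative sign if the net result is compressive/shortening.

0.826 mm

Internal axial forces (sectioning from the free end, tension +): N_DE = -4.83 kN, N_CD = -4.83 kN, N_BC = 38.17 kN, N_AB = 58.77 kN.
A_BC = 575.2 mm².
A_DE = 301.7 mm².
δ_AB = 58770·465/(509·118000) = 0.455 mm
δ_BC = 38170·819/(575.2·118000) = 0.4605 mm
δ_CD = -4830·674/(452·118000) = -0.06104 mm
δ_DE = -4830·207/(301.7·118000) = -0.02808 mm
δ = Σδ_i = 0.8264 mm.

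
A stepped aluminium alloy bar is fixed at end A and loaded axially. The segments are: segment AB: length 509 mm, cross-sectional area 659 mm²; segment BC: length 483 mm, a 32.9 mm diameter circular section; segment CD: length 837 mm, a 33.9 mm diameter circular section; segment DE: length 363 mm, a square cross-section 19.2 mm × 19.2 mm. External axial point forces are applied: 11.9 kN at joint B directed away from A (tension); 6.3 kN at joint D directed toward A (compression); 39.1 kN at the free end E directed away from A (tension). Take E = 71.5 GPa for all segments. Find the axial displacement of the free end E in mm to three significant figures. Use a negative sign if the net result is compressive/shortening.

1.71 mm

Internal axial forces (sectioning from the free end, tension +): N_DE = 39.1 kN, N_CD = 32.8 kN, N_BC = 32.8 kN, N_AB = 44.7 kN.
A_BC = 850.1 mm².
A_CD = 902.6 mm².
A_DE = 368.6 mm².
δ_AB = 44700·509/(659·71500) = 0.4829 mm
δ_BC = 32800·483/(850.1·71500) = 0.2606 mm
δ_CD = 32800·837/(902.6·71500) = 0.4254 mm
δ_DE = 39100·363/(368.6·71500) = 0.5385 mm
δ = Σδ_i = 1.707 mm.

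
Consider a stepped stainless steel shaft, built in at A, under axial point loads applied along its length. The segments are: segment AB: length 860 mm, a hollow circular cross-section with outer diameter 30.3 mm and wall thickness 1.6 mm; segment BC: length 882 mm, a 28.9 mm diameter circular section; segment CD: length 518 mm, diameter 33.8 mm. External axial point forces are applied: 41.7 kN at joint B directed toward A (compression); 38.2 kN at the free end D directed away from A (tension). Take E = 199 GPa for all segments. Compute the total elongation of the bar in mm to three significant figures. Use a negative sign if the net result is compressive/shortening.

0.264 mm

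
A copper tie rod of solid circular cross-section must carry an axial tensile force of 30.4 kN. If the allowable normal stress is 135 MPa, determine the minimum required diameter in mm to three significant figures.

16.9 mm

Required area A ≥ P/σ_allow = 30400/135 = 225.2 mm².
For a solid circular section, d ≥ √(4A/π) = 16.93 mm.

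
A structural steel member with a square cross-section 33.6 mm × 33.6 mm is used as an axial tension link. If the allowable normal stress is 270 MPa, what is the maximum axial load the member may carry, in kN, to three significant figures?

305 kN

A = 1129 mm².
P_max = σ_allow · A = 270 · 1129 = 304800 N = 304.8 kN.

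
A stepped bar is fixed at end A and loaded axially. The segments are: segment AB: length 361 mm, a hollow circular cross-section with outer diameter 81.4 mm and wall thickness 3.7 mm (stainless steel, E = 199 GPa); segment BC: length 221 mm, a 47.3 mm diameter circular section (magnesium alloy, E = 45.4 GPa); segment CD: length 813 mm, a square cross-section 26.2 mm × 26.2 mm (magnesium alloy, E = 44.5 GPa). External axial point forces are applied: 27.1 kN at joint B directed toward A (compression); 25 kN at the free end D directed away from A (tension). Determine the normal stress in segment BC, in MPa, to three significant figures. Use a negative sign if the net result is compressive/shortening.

Internal axial forces (sectioning from the free end, tension +): N_CD = 25 kN, N_BC = 25 kN, N_AB = -2.1 kN.
A_BC = 1757 mm².
σ_BC = N_BC/A_BC = 25000/1757 = 14.23 MPa.

14.2 MPa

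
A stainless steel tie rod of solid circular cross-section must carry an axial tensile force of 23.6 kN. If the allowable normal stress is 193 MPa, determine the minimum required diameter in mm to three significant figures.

12.5 mm

Required area A ≥ P/σ_allow = 23600/193 = 122.3 mm².
For a solid circular section, d ≥ √(4A/π) = 12.48 mm.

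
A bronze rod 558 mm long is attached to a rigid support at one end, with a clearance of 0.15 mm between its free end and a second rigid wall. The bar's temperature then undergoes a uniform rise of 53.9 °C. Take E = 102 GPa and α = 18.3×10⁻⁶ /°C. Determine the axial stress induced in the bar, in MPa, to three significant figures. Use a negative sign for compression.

-73.2 MPa

Free thermal expansion αLΔT = 18.3e-6 · 558 · 53.9 = 0.5504 mm.
The walls engage after the gap closes; constrained expansion = 0.5504 − 0.15 = 0.4004 mm.
The walls impose strain ε = −(0.4004)/558 = -7.1755e-04; σ = Eε = 102000 · -7.1755e-04 = -73.19 MPa.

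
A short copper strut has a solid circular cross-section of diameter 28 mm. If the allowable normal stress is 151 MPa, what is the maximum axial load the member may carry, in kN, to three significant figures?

93.0 kN

A = 615.8 mm².
P_max = σ_allow · A = 151 · 615.8 = 92980 N = 92.98 kN.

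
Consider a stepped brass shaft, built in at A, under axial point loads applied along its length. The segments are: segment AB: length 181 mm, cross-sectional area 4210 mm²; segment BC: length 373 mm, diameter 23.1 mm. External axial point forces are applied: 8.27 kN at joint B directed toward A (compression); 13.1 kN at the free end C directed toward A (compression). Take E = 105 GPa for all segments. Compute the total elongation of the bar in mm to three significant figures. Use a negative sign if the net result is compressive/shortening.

-0.120 mm

Internal axial forces (sectioning from the free end, tension +): N_BC = -13.1 kN, N_AB = -21.37 kN.
A_BC = 419.1 mm².
δ_AB = -21370·181/(4210·105000) = -0.00875 mm
δ_BC = -13100·373/(419.1·105000) = -0.111 mm
δ = Σδ_i = -0.1198 mm.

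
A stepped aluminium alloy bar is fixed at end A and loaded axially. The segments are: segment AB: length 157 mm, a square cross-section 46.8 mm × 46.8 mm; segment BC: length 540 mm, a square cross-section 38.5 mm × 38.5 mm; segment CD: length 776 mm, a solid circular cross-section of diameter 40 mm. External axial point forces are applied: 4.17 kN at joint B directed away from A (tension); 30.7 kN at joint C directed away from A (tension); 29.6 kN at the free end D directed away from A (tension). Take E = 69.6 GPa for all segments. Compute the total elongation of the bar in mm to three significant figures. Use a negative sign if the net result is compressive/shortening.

0.645 mm

Internal axial forces (sectioning from the free end, tension +): N_CD = 29.6 kN, N_BC = 60.3 kN, N_AB = 64.47 kN.
A_AB = 2190 mm².
A_BC = 1482 mm².
A_CD = 1257 mm².
δ_AB = 64470·157/(2190·69600) = 0.0664 mm
δ_BC = 60300·540/(1482·69600) = 0.3156 mm
δ_CD = 29600·776/(1257·69600) = 0.2626 mm
δ = Σδ_i = 0.6447 mm.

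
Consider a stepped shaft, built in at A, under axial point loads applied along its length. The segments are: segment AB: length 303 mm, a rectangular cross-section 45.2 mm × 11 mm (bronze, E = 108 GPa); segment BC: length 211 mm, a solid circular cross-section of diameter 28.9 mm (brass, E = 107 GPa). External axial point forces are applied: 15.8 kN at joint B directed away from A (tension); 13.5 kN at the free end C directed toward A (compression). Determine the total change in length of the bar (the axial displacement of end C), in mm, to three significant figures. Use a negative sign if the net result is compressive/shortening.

-0.0276 mm

Internal axial forces (sectioning from the free end, tension +): N_BC = -13.5 kN, N_AB = 2.3 kN.
A_AB = 497.2 mm².
A_BC = 656 mm².
δ_AB = 2300·303/(497.2·108000) = 0.01298 mm
δ_BC = -13500·211/(656·107000) = -0.04058 mm
δ = Σδ_i = -0.02761 mm.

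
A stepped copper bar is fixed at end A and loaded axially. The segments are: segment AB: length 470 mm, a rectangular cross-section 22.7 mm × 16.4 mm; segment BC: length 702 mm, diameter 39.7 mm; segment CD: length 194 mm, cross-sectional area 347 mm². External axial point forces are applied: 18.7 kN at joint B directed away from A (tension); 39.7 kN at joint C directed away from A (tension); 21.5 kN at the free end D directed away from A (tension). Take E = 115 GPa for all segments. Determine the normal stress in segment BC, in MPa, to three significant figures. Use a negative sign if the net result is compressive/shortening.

Internal axial forces (sectioning from the free end, tension +): N_CD = 21.5 kN, N_BC = 61.2 kN, N_AB = 79.9 kN.
A_BC = 1238 mm².
σ_BC = N_BC/A_BC = 61200/1238 = 49.44 MPa.

49.4 MPa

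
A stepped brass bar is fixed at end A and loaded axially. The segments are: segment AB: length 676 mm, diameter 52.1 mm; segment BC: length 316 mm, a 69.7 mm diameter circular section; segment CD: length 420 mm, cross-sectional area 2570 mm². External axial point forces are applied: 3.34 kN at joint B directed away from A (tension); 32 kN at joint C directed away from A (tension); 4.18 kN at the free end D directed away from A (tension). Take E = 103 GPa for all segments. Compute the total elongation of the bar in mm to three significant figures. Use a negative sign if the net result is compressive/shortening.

0.157 mm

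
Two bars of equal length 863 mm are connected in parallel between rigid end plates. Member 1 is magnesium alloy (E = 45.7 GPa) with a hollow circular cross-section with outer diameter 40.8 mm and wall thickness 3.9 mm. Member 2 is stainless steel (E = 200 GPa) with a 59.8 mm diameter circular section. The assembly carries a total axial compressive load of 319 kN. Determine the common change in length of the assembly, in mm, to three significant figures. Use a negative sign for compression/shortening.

A_1 = 452.1 mm².
A_2 = 2809 mm².
Equal strain + equilibrium ⇒ each member carries load in proportion to AE: A₁E₁ = 20660000 N, A₂E₂ = 561700000 N, ΣAE = 582400000 N.
δ = PL/ΣAE = -319000·863/582400000 = -0.4727 mm.

-0.473 mm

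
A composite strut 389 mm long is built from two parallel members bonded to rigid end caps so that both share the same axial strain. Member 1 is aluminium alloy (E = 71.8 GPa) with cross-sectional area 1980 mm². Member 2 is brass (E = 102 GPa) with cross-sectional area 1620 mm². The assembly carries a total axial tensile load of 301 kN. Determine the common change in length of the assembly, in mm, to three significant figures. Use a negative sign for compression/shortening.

0.381 mm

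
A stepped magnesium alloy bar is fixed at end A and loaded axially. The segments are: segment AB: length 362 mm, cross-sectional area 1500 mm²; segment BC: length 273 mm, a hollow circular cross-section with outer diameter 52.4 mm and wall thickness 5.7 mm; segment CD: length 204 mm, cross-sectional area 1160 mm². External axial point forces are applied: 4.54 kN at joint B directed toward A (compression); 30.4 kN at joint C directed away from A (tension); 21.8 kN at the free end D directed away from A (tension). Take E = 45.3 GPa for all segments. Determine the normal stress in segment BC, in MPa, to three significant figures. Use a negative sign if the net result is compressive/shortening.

Internal axial forces (sectioning from the free end, tension +): N_CD = 21.8 kN, N_BC = 52.2 kN, N_AB = 47.66 kN.
A_BC = 836.3 mm².
σ_BC = N_BC/A_BC = 52200/836.3 = 62.42 MPa.

62.4 MPa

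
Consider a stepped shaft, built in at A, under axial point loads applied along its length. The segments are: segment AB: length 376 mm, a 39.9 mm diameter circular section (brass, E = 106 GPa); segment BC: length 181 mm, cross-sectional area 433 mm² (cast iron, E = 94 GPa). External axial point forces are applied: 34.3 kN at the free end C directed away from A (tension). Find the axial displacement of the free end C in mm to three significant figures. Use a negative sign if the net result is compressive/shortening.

0.250 mm

Internal axial forces (sectioning from the free end, tension +): N_BC = 34.3 kN, N_AB = 34.3 kN.
A_AB = 1250 mm².
δ_AB = 34300·376/(1250·106000) = 0.09731 mm
δ_BC = 34300·181/(433·94000) = 0.1525 mm
δ = Σδ_i = 0.2498 mm.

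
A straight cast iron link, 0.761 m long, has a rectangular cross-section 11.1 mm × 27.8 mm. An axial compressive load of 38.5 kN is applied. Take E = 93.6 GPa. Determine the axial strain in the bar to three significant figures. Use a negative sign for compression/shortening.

A = 308.6 mm².
σ = N/A = -124.8 MPa; ε = σ/E = -124.8/93600 = -1.333e-03.

-0.00133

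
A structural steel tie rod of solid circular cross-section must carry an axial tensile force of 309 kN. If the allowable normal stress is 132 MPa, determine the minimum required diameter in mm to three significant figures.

Required area A ≥ P/σ_allow = 309000/132 = 2341 mm².
For a solid circular section, d ≥ √(4A/π) = 54.59 mm.

54.6 mm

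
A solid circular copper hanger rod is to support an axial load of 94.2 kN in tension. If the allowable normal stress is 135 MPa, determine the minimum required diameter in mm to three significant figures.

Required area A ≥ P/σ_allow = 94200/135 = 697.8 mm².
For a solid circular section, d ≥ √(4A/π) = 29.81 mm.

29.8 mm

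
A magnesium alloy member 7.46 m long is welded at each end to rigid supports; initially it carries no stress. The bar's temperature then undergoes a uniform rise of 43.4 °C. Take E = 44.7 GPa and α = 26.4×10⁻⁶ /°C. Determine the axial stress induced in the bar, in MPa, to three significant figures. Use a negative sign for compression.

-51.2 MPa

Free thermal expansion αLΔT = 26.4e-6 · 7460 · 43.4 = 8.547 mm.
The walls impose strain ε = −(8.547)/7460 = -1.1458e-03; σ = Eε = 44700 · -1.1458e-03 = -51.22 MPa.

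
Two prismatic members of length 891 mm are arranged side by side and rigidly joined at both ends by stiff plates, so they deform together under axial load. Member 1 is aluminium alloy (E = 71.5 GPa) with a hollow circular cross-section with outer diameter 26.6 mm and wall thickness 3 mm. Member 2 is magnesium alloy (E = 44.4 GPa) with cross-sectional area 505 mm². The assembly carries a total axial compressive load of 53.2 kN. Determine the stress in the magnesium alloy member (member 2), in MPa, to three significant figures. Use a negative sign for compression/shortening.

A_1 = 222.4 mm².
Equal strain + equilibrium ⇒ each member carries load in proportion to AE: A₁E₁ = 15900000 N, A₂E₂ = 22420000 N, ΣAE = 38330000 N.
σ₂ = P·E₂/ΣAE = -53200·44400/38330000 = -61.63 MPa.

-61.6 MPa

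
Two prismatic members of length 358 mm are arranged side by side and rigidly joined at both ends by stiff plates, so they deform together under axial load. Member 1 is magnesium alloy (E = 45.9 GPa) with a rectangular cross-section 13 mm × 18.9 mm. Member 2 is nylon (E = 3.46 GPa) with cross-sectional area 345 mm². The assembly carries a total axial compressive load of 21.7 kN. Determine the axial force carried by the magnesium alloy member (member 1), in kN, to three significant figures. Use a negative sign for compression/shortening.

-19.6 kN

A_1 = 245.7 mm².
Equal strain + equilibrium ⇒ each member carries load in proportion to AE: A₁E₁ = 11280000 N, A₂E₂ = 1194000 N, ΣAE = 12470000 N.
F₁ = P·A₁E₁/ΣAE = -21700·11280000/12470000 = -19620 N.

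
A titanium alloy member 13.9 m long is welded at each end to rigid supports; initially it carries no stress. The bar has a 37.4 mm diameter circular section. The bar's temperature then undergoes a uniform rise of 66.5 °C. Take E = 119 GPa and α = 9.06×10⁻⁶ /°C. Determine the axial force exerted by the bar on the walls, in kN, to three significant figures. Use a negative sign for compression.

-78.8 kN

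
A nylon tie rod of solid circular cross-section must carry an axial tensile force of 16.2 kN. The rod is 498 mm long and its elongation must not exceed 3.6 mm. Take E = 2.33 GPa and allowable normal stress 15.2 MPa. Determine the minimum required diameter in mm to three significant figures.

36.8 mm

Required area A ≥ P/σ_allow = 16200/15.2 = 1066 mm².
For a solid circular section, d ≥ √(4A/π) = 36.84 mm.
Elongation limit: A ≥ PL/(Eδ_allow) = 16200·498/(2330·3.6) = 961.8 mm² ⇒ d ≥ 34.99 mm.
The stress limit governs.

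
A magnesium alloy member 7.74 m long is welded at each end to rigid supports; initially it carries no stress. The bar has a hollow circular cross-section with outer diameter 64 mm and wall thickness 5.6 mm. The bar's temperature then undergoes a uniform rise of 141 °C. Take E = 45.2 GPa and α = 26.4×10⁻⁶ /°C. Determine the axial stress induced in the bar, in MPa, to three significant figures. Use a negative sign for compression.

-168 MPa

Free thermal expansion αLΔT = 26.4e-6 · 7740 · 141 = 28.81 mm.
The walls impose strain ε = −(28.81)/7740 = -3.7224e-03; σ = Eε = 45200 · -3.7224e-03 = -168.3 MPa.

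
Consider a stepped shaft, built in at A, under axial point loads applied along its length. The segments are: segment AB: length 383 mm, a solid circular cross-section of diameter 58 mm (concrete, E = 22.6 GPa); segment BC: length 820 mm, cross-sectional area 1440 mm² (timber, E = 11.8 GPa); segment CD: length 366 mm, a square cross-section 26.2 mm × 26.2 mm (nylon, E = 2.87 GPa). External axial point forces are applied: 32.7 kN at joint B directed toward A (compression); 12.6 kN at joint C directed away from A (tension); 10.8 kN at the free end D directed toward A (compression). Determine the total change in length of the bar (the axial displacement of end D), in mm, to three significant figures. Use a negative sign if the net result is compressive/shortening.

Internal axial forces (sectioning from the free end, tension +): N_CD = -10.8 kN, N_BC = 1.8 kN, N_AB = -30.9 kN.
A_AB = 2642 mm².
A_CD = 686.4 mm².
δ_AB = -30900·383/(2642·22600) = -0.1982 mm
δ_BC = 1800·820/(1440·11800) = 0.08686 mm
δ_CD = -10800·366/(686.4·2870) = -2.006 mm
δ = Σδ_i = -2.118 mm.

-2.12 mm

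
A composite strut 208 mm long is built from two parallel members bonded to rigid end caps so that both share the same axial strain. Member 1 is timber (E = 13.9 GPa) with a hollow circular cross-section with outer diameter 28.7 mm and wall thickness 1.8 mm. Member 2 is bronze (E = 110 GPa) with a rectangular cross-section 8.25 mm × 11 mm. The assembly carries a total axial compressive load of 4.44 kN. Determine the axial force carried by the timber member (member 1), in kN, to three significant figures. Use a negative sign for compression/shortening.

-0.776 kN

A_1 = 152.1 mm².
A_2 = 90.75 mm².
Equal strain + equilibrium ⇒ each member carries load in proportion to AE: A₁E₁ = 2114000 N, A₂E₂ = 9982000 N, ΣAE = 12100000 N.
F₁ = P·A₁E₁/ΣAE = -4440·2114000/12100000 = -776.1 N.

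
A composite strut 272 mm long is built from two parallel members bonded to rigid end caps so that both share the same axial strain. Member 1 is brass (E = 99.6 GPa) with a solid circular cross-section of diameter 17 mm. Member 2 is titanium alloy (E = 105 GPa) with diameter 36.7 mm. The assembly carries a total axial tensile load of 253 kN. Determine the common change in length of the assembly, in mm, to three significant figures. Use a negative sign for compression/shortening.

0.515 mm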